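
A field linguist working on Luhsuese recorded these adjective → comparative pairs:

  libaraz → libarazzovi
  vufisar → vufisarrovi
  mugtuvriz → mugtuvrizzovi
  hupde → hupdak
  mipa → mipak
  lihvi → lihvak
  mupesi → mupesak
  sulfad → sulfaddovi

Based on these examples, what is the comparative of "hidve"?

hidvak

mugtuvriz and mupesi both have last vowel 'i' yet inflect differently (mugtuvrizzovi, mupesak), so the last vowel is not what conditions the rule; whether the stem ends in a vowel or a consonant is.
"hidve" ends in a vowel. The stems ending in a vowel (mupesi → mupesak, mipa → mipak, hupde → hupdak) drop the final letter and add -ak.
The other pattern: stems ending in a consonant double the final consonant and add -ovi.
So hidve → hidvak.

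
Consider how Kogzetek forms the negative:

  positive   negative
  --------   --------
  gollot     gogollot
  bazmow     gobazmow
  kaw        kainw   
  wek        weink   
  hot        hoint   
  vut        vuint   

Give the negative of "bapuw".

gobapuw

bazmow and kaw both end in -w yet inflect differently (gobazmow, kainw), so the final letter is not what conditions the rule; the number of vowels is.
"bapuw" has 2 vowels. The stems with 2 vowels (gollot → gogollot, bazmow → gobazmow) add the prefix go-.
So bapuw → gobapuw.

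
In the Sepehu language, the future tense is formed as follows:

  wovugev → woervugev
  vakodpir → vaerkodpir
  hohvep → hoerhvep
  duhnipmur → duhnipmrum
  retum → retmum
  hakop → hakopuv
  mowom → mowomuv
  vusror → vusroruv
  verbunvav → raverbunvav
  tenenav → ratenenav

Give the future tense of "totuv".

"totuv" has last vowel 'u'. The stems whose last vowel is 'u' (duhnipmur → duhnipmrum, retum → retmum) delete the last vowel and add -um.
The other patterns: stems whose last vowel is 'e' or 'i' insert -er- after the first vowel; stems whose last vowel is 'o' add -uv; stems whose last vowel is 'a' add the prefix ra-.
So totuv → totvum.

totvum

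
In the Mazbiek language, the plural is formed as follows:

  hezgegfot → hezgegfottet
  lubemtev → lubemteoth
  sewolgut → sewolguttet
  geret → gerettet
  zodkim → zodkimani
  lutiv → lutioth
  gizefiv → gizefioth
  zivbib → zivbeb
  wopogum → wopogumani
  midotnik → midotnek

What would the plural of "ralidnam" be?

ralidnamani

geret and lubemtev both have last vowel 'e' yet inflect differently (gerettet, lubemteoth), so the last vowel is not what conditions the rule; the final letter is.
"ralidnam" ends in -m. The stems ending in -m (wopogum → wopogumani, zodkim → zodkimani) add -ani.
The other patterns: stems ending in -t double the final consonant and add -et; stems ending in -v drop the final letter and add -oth; stems ending in -b or -k change the last vowel to 'e'.
So ralidnam → ralidnamani.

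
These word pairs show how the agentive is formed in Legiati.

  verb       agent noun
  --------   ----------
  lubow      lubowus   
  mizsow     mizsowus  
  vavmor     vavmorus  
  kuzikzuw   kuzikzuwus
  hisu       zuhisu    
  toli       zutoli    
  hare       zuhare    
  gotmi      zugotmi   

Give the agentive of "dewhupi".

"dewhupi" ends in a vowel. The stems ending in a vowel (hisu → zuhisu, toli → zutoli, hare → zuhare) add the prefix zu-.
So dewhupi → zudewhupi.

zudewhupi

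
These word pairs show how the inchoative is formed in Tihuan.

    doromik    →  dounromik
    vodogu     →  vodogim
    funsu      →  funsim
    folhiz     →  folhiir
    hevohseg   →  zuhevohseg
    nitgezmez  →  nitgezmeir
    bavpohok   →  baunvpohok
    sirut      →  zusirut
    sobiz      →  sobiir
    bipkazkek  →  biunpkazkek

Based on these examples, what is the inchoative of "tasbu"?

tasbim

bipkazkek and nitgezmez both have last vowel 'e' yet inflect differently (biunpkazkek, nitgezmeir), so the last vowel is not what conditions the rule; the final letter is.
"tasbu" ends in -u. The stems ending in -u (funsu → funsim, vodogu → vodogim) drop the final letter and add -im.
So tasbu → tasbim.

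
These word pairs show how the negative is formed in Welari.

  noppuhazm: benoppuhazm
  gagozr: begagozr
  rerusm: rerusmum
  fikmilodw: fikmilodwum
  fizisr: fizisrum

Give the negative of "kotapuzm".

noppuhazm and rerusm both end in -m yet inflect differently (benoppuhazm, rerusmum), so the final letter is not what conditions the rule; the second-to-last letter is.
"kotapuzm" has second-to-last letter 'z'. The stems whose second-to-last letter is 'z' (noppuhazm → benoppuhazm, gagozr → begagozr) add the prefix be-.
So kotapuzm → bekotapuzm.

bekotapuzm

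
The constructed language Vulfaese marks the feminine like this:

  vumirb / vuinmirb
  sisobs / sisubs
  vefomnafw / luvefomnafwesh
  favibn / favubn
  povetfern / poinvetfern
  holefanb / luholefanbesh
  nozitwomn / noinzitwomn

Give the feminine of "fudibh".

favibn and nozitwomn both end in -n yet inflect differently (favubn, noinzitwomn), so the final letter is not what conditions the rule; the second-to-last letter is.
"fudibh" has second-to-last letter 'b'. The stems whose second-to-last letter is 'b' (sisobs → sisubs, favibn → favubn) change the last vowel to 'u'.
So fudibh → fudubh.

fudubh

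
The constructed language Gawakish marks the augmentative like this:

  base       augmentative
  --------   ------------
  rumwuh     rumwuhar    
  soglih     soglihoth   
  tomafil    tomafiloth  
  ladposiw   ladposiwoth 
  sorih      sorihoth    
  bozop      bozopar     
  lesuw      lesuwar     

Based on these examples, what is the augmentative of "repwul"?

repwular

sorih and rumwuh both end in -h yet inflect differently (sorihoth, rumwuhar), so the final letter is not what conditions the rule; the last vowel is.
"repwul" has last vowel 'u'. The stems whose last vowel is 'u' (rumwuh → rumwuhar, lesuw → lesuwar) add -ar.
So repwul → repwular.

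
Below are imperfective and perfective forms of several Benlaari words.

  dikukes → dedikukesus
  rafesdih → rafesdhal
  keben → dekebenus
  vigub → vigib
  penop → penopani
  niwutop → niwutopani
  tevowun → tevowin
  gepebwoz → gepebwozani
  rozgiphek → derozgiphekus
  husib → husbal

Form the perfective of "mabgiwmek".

keben and tevowun both end in -n yet inflect differently (dekebenus, tevowin), so the final letter is not what conditions the rule; the last vowel is.
"mabgiwmek" has last vowel 'e'. The stems whose last vowel is 'e' (rozgiphek → derozgiphekus, dikukes → dedikukesus, keben → dekebenus) add de- … -us around the stem.
So mabgiwmek → demabgiwmekus.

demabgiwmekus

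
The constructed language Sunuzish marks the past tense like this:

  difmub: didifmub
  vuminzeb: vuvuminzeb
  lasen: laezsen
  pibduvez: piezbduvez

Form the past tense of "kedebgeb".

kekedebgeb

vuminzeb and pibduvez both have last vowel 'e' yet inflect differently (vuvuminzeb, piezbduvez), so the last vowel is not what conditions the rule; the final letter is.
"kedebgeb" ends in -b. The stems ending in -b (difmub → didifmub, vuminzeb → vuvuminzeb) repeat the first consonant+vowel as a prefix.
So kedebgeb → kekedebgeb.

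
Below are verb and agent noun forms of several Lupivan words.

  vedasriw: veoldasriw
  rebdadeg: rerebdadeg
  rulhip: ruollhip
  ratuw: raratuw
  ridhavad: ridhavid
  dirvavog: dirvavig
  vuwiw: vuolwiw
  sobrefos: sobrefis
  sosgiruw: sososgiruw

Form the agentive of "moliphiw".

moolliphiw

"moliphiw" has last vowel 'i'. The stems whose last vowel is 'i' (rulhip → ruollhip, vuwiw → vuolwiw, vedasriw → veoldasriw) insert -ol- after the first vowel.
So moliphiw → moolliphiw.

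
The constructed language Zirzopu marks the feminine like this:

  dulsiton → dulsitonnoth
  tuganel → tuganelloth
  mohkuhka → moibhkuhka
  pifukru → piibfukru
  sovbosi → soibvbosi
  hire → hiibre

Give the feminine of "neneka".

neibneka

tuganel and hire both have last vowel 'e' yet inflect differently (tuganelloth, hiibre), so the last vowel is not what conditions the rule; whether the stem ends in a vowel or a consonant is.
"neneka" ends in a vowel. The stems ending in a vowel (mohkuhka → moibhkuhka, pifukru → piibfukru, sovbosi → soibvbosi) insert -ib- after the first vowel.
So neneka → neibneka.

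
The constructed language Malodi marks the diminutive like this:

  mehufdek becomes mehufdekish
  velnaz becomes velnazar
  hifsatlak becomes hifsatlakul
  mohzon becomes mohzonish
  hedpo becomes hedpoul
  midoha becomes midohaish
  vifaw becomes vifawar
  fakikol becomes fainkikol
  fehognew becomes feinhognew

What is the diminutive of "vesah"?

vesahar

fehognew and vifaw both end in -w yet inflect differently (feinhognew, vifawar), so the final letter is not what conditions the rule; the first letter is.
"vesah" begins with v-. The stems beginning with v- (vifaw → vifawar, velnaz → velnazar) add -ar.
So vesah → vesahar.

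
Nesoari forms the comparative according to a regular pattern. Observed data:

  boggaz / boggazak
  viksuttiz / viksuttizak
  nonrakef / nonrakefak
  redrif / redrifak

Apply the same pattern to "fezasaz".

fezasazak

Every pair shown (boggaz → boggazak, viksuttiz → viksuttizak, nonrakef → nonrakefak, …) follows the same rule: add -ak.
So fezasaz → fezasazak.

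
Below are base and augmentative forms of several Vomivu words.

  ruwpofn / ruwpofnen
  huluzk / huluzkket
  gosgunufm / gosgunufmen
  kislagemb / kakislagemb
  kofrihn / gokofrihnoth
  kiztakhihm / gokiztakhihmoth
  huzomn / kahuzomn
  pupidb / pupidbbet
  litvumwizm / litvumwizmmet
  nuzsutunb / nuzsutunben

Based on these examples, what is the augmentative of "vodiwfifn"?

kislagemb and pupidb both end in -b yet inflect differently (kakislagemb, pupidbbet), so the final letter is not what conditions the rule; the second-to-last letter is.
"vodiwfifn" has second-to-last letter 'f'. The stems whose second-to-last letter is 'f' (gosgunufm → gosgunufmen, ruwpofn → ruwpofnen) add -en.
The other patterns: stems whose second-to-last letter is 'm' add the prefix ka-; stems whose second-to-last letter is 'd' or 'z' double the final consonant and add -et; stems whose second-to-last letter is 'h' add go- … -oth around the stem.
So vodiwfifn → vodiwfifnen.

vodiwfifnen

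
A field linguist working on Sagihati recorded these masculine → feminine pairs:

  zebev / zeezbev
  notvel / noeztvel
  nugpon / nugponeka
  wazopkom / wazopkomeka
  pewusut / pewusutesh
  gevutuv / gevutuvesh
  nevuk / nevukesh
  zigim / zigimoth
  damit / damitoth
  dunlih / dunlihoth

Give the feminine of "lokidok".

"lokidok" has last vowel 'o'. The stems whose last vowel is 'o' (nugpon → nugponeka, wazopkom → wazopkomeka) add -eka.
So lokidok → lokidokeka.

lokidokeka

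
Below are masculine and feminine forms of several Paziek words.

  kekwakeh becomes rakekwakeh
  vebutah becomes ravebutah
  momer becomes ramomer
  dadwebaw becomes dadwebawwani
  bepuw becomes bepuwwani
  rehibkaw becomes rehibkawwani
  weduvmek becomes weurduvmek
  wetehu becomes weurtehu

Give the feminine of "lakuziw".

lakuziwwani

"lakuziw" ends in -w. The stems ending in -w (dadwebaw → dadwebawwani, bepuw → bepuwwani, rehibkaw → rehibkawwani) double the final consonant and add -ani.
So lakuziw → lakuziwwani.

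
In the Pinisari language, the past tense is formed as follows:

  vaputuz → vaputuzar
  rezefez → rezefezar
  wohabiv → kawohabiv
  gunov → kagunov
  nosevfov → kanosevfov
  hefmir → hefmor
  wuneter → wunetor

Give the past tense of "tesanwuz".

tesanwuzar

wohabiv and hefmir both have last vowel 'i' yet inflect differently (kawohabiv, hefmor), so the last vowel is not what conditions the rule; the final letter is.
"tesanwuz" ends in -z. The stems ending in -z (rezefez → rezefezar, vaputuz → vaputuzar) add -ar.
The other patterns: stems ending in -v add the prefix ka-; stems ending in -r change the last vowel to 'o'.
So tesanwuz → tesanwuzar.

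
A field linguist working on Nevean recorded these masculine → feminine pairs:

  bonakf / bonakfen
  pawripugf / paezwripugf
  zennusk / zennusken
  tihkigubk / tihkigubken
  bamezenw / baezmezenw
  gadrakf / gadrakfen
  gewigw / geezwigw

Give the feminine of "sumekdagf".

suezmekdagf

"sumekdagf" has second-to-last letter 'g'. The stems whose second-to-last letter is 'g' (gewigw → geezwigw, pawripugf → paezwripugf) insert -ez- after the first vowel.
The other pattern: stems whose second-to-last letter is 'b', 'k' or 's' add -en.
So sumekdagf → suezmekdagf.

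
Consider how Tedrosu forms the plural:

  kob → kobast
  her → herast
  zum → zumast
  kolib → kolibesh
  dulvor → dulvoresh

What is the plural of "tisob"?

tisobesh

kob and kolib both end in -b yet inflect differently (kobast, kolibesh), so the final letter is not what conditions the rule; the number of vowels is.
"tisob" has 2 vowels. The stems with 2 vowels (kolib → kolibesh, dulvor → dulvoresh) add -esh.
The other pattern: stems with 1 vowel add -ast.
So tisob → tisobesh.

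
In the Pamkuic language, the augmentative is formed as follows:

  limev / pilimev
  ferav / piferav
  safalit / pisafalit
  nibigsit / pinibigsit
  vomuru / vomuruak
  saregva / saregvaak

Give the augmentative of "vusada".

vusadaak

"vusada" ends in a vowel. The stems ending in a vowel (vomuru → vomuruak, saregva → saregvaak) add -ak.
The other pattern: stems ending in a consonant add the prefix pi-.
So vusada → vusadaak.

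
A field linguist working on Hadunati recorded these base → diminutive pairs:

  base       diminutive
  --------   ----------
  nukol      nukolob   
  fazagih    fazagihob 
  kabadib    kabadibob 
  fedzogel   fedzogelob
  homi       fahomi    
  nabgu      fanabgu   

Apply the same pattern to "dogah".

dogahob

fazagih and homi both have last vowel 'i' yet inflect differently (fazagihob, fahomi), so the last vowel is not what conditions the rule; whether the stem ends in a vowel or a consonant is.
"dogah" ends in a consonant. The stems ending in a consonant (nukol → nukolob, fazagih → fazagihob, kabadib → kabadibob) add -ob.
The other pattern: stems ending in a vowel add the prefix fa-.
So dogah → dogahob.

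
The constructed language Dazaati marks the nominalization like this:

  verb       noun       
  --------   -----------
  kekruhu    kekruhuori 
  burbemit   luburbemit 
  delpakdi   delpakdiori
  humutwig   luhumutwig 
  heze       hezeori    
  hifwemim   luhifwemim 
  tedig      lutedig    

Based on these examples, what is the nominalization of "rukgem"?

delpakdi and humutwig both have last vowel 'i' yet inflect differently (delpakdiori, luhumutwig), so the last vowel is not what conditions the rule; whether the stem ends in a vowel or a consonant is.
"rukgem" ends in a consonant. The stems ending in a consonant (humutwig → luhumutwig, burbemit → luburbemit, hifwemim → luhifwemim) add the prefix lu-.
The other pattern: stems ending in a vowel add -ori.
So rukgem → lurukgem.

lurukgem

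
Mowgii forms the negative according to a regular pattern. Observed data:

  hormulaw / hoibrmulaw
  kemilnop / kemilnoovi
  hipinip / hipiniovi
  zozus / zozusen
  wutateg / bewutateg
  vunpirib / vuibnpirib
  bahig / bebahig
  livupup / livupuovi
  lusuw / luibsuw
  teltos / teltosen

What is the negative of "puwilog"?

"puwilog" ends in -g. The stems ending in -g (wutateg → bewutateg, bahig → bebahig) add the prefix be-.
So puwilog → bepuwilog.

bepuwilog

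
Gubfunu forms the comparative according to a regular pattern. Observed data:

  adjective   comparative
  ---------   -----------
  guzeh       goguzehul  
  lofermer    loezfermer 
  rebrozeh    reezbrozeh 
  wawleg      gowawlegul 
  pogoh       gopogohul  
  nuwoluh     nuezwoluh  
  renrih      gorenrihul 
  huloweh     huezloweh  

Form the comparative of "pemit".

gopemitul

"pemit" has 2 vowels. The stems with 2 vowels (pogoh → gopogohul, wawleg → gowawlegul, guzeh → goguzehul) add go- … -ul around the stem.
The other pattern: stems with 3 vowels insert -ez- after the first vowel.
So pemit → gopemitul.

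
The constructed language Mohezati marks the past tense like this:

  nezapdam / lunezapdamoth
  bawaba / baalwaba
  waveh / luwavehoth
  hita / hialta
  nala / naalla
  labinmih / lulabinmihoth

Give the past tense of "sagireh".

lusagirehoth

hita and nezapdam both have last vowel 'a' yet inflect differently (hialta, lunezapdamoth), so the last vowel is not what conditions the rule; whether the stem ends in a vowel or a consonant is.
"sagireh" ends in a consonant. The stems ending in a consonant (waveh → luwavehoth, nezapdam → lunezapdamoth, labinmih → lulabinmihoth) add lu- … -oth around the stem.
So sagireh → lusagirehoth.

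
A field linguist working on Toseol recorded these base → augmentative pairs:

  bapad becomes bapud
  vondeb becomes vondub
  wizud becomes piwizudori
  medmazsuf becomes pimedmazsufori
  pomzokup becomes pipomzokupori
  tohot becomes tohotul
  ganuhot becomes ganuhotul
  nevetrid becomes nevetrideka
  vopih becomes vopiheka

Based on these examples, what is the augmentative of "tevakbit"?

tevakbiteka

"tevakbit" has last vowel 'i'. The stems whose last vowel is 'i' (nevetrid → nevetrideka, vopih → vopiheka) add -eka.
So tevakbit → tevakbiteka.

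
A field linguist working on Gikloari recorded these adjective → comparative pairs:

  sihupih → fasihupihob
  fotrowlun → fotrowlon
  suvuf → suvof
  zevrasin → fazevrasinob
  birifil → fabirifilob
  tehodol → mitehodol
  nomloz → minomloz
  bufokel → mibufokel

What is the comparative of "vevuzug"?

"vevuzug" has last vowel 'u'. The stems whose last vowel is 'u' (suvuf → suvof, fotrowlun → fotrowlon) change the last vowel to 'o'.
So vevuzug → vevuzog.

vevuzog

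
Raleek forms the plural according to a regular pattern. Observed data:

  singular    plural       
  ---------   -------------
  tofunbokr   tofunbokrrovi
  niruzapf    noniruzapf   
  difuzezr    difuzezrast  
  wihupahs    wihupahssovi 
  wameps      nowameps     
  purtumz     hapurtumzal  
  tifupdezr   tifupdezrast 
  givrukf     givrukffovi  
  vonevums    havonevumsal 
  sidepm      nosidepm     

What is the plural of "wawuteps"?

wameps and vonevums both end in -s yet inflect differently (nowameps, havonevumsal), so the final letter is not what conditions the rule; the second-to-last letter is.
"wawuteps" has second-to-last letter 'p'. The stems whose second-to-last letter is 'p' (wameps → nowameps, sidepm → nosidepm, niruzapf → noniruzapf) add the prefix no-.
So wawuteps → nowawuteps.

nowawuteps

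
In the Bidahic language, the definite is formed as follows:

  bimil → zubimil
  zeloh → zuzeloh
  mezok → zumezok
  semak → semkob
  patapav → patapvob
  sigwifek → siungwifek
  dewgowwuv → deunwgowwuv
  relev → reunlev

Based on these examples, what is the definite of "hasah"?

hashob

mezok and semak both end in -k yet inflect differently (zumezok, semkob), so the final letter is not what conditions the rule; the last vowel is.
"hasah" has last vowel 'a'. The stems whose last vowel is 'a' (semak → semkob, patapav → patapvob) delete the last vowel and add -ob.
The other patterns: stems whose last vowel is 'i' or 'o' add the prefix zu-; stems whose last vowel is 'e' or 'u' insert -un- after the first vowel.
So hasah → hashob.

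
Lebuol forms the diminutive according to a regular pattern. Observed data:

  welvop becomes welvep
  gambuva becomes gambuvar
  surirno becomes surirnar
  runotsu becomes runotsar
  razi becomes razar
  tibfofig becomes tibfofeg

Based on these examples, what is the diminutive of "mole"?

surirno and welvop both have last vowel 'o' yet inflect differently (surirnar, welvep), so the last vowel is not what conditions the rule; whether the stem ends in a vowel or a consonant is.
"mole" ends in a vowel. The stems ending in a vowel (gambuva → gambuvar, runotsu → runotsar, razi → razar) drop the final letter and add -ar.
So mole → molar.

molar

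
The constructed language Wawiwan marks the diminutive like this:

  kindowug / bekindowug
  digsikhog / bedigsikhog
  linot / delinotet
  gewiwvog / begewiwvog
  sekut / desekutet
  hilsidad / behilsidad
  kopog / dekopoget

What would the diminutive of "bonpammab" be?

bebonpammab

digsikhog and kopog both end in -g yet inflect differently (bedigsikhog, dekopoget), so the final letter is not what conditions the rule; the number of vowels is.
"bonpammab" has 3 vowels. The stems with 3 vowels (hilsidad → behilsidad, digsikhog → bedigsikhog, gewiwvog → begewiwvog) add the prefix be-.
The other pattern: stems with 2 vowels add de- … -et around the stem.
So bonpammab → bebonpammab.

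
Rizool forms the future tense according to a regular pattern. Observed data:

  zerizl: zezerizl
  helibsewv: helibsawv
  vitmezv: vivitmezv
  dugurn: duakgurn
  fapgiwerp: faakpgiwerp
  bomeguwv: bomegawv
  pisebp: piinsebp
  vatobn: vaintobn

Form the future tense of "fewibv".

helibsewv and vitmezv both end in -v yet inflect differently (helibsawv, vivitmezv), so the final letter is not what conditions the rule; the second-to-last letter is.
"fewibv" has second-to-last letter 'b'. The stems whose second-to-last letter is 'b' (pisebp → piinsebp, vatobn → vaintobn) insert -in- after the first vowel.
So fewibv → feinwibv.

feinwibv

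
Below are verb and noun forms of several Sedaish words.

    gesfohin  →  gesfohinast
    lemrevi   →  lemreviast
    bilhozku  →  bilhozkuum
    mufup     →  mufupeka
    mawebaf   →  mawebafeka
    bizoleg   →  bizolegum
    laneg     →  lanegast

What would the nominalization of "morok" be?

laneg and bizoleg both end in -g yet inflect differently (lanegast, bizolegum), so the final letter is not what conditions the rule; the first letter is.
"morok" begins with m-. The stems beginning with m- (mufup → mufupeka, mawebaf → mawebafeka) add -eka.
So morok → morokeka.

morokeka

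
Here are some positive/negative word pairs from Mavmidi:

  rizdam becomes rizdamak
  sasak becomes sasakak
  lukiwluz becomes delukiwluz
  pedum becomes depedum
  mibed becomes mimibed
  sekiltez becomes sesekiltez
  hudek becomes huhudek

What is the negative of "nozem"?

nonozem

rizdam and pedum both end in -m yet inflect differently (rizdamak, depedum), so the final letter is not what conditions the rule; the last vowel is.
"nozem" has last vowel 'e'. The stems whose last vowel is 'e' (mibed → mimibed, sekiltez → sesekiltez, hudek → huhudek) repeat the first consonant+vowel as a prefix.
So nozem → nonozem.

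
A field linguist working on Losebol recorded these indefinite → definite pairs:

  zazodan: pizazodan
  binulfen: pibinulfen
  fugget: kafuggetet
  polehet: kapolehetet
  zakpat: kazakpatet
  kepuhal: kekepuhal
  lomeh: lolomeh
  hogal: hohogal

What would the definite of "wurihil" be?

binulfen and fugget both have last vowel 'e' yet inflect differently (pibinulfen, kafuggetet), so the last vowel is not what conditions the rule; the final letter is.
"wurihil" ends in -l. The stems ending in -l (kepuhal → kekepuhal, hogal → hohogal) repeat the first consonant+vowel as a prefix.
The other patterns: stems ending in -n add the prefix pi-; stems ending in -t add ka- … -et around the stem.
So wurihil → wuwurihil.

wuwurihil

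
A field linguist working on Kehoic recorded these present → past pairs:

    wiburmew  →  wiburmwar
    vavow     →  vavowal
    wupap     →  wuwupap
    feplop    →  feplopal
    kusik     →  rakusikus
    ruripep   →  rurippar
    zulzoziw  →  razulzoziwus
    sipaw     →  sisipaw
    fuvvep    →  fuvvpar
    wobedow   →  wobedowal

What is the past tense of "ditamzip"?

raditamzipus

sipaw and wobedow both end in -w yet inflect differently (sisipaw, wobedowal), so the final letter is not what conditions the rule; the last vowel is.
"ditamzip" has last vowel 'i'. The stems whose last vowel is 'i' (zulzoziw → razulzoziwus, kusik → rakusikus) add ra- … -us around the stem.
The other patterns: stems whose last vowel is 'a' repeat the first consonant+vowel as a prefix; stems whose last vowel is 'o' add -al; stems whose last vowel is 'e' delete the last vowel and add -ar.
So ditamzip → raditamzipus.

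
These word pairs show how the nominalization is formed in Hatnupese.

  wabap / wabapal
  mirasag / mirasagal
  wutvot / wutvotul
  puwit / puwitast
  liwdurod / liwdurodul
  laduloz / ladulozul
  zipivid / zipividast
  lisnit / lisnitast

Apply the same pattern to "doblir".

doblirast

wutvot and puwit both end in -t yet inflect differently (wutvotul, puwitast), so the final letter is not what conditions the rule; the last vowel is.
"doblir" has last vowel 'i'. The stems whose last vowel is 'i' (puwit → puwitast, lisnit → lisnitast, zipivid → zipividast) add -ast.
So doblir → doblirast.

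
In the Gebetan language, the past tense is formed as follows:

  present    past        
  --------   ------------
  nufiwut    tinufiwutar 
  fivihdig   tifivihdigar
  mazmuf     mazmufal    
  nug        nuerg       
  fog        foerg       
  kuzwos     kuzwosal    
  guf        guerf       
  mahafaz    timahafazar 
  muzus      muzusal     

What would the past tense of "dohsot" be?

dohsotal

"dohsot" has 2 vowels. The stems with 2 vowels (mazmuf → mazmufal, kuzwos → kuzwosal, muzus → muzusal) add -al.
The other patterns: stems with 1 vowel insert -er- after the first vowel; stems with 3 vowels add ti- … -ar around the stem.
So dohsot → dohsotal.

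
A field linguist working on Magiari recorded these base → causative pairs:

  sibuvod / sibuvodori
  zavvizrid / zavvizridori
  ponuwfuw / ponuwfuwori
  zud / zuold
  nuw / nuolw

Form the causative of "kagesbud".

kagesbudori

sibuvod and zud both end in -d yet inflect differently (sibuvodori, zuold), so the final letter is not what conditions the rule; the number of vowels is.
"kagesbud" has 3 vowels. The stems with 3 vowels (sibuvod → sibuvodori, zavvizrid → zavvizridori, ponuwfuw → ponuwfuwori) add -ori.
The other pattern: stems with 1 vowel insert -ol- after the first vowel.
So kagesbud → kagesbudori.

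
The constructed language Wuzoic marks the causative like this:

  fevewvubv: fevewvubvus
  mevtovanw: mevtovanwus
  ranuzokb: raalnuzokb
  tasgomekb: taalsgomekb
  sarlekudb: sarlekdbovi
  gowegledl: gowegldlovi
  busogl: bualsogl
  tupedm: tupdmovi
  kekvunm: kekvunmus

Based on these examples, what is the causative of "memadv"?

sarlekudb and ranuzokb both end in -b yet inflect differently (sarlekdbovi, raalnuzokb), so the final letter is not what conditions the rule; the second-to-last letter is.
"memadv" has second-to-last letter 'd'. The stems whose second-to-last letter is 'd' (tupedm → tupdmovi, sarlekudb → sarlekdbovi, gowegledl → gowegldlovi) delete the last vowel and add -ovi.
So memadv → memdvovi.

memdvovi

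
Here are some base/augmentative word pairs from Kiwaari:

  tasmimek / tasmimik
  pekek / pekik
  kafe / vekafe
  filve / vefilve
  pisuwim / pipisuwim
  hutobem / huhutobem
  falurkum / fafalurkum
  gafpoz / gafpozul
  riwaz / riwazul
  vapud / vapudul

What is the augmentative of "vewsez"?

tasmimek and kafe both have last vowel 'e' yet inflect differently (tasmimik, vekafe), so the last vowel is not what conditions the rule; the final letter is.
"vewsez" ends in -z. The stems ending in -z (gafpoz → gafpozul, riwaz → riwazul) add -ul.
So vewsez → vewsezul.

vewsezul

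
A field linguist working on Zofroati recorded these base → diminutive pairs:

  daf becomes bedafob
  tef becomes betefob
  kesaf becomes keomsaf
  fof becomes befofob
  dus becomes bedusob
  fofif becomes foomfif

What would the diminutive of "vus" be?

"vus" has 1 vowel. The stems with 1 vowel (daf → bedafob, fof → befofob, dus → bedusob) add be- … -ob around the stem.
So vus → bevusob.

bevusob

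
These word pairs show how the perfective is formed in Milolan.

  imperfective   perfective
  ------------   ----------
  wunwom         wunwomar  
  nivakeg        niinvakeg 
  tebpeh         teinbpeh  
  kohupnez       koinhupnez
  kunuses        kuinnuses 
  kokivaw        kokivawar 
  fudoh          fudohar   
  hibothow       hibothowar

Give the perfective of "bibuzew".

biinbuzew

"bibuzew" has last vowel 'e'. The stems whose last vowel is 'e' (kunuses → kuinnuses, tebpeh → teinbpeh, kohupnez → koinhupnez) insert -in- after the first vowel.
So bibuzew → biinbuzew.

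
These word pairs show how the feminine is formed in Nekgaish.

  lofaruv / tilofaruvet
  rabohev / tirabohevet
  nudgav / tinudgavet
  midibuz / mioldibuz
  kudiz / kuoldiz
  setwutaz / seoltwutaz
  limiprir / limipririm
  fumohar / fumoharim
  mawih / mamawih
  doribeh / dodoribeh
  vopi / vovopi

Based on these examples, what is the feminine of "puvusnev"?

tipuvusnevet

"puvusnev" ends in -v. The stems ending in -v (lofaruv → tilofaruvet, rabohev → tirabohevet, nudgav → tinudgavet) add ti- … -et around the stem.
So puvusnev → tipuvusnevet.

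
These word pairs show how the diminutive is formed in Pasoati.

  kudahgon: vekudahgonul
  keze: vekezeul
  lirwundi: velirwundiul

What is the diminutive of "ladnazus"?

Every pair shown (kudahgon → vekudahgonul, keze → vekezeul, lirwundi → velirwundiul) follows the same rule: add ve- … -ul around the stem.
So ladnazus → veladnazusul.

veladnazusul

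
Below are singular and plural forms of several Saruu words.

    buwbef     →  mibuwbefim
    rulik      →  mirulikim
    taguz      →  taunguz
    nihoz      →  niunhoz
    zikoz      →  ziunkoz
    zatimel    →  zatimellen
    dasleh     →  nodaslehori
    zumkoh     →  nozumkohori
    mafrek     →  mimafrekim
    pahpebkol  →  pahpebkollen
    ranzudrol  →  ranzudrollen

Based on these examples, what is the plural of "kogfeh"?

pahpebkol and nihoz both have last vowel 'o' yet inflect differently (pahpebkollen, niunhoz), so the last vowel is not what conditions the rule; the final letter is.
"kogfeh" ends in -h. The stems ending in -h (dasleh → nodaslehori, zumkoh → nozumkohori) add no- … -ori around the stem.
The other patterns: stems ending in -l double the final consonant and add -en; stems ending in -z insert -un- after the first vowel; stems ending in -f or -k add mi- … -im around the stem.
So kogfeh → nokogfehori.

nokogfehori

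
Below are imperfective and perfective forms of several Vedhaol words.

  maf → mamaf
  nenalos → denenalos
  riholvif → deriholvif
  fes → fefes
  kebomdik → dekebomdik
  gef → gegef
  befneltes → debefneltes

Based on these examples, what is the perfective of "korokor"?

dekorokor

fes and nenalos both end in -s yet inflect differently (fefes, denenalos), so the final letter is not what conditions the rule; the number of vowels is.
"korokor" has 3 vowels. The stems with 3 vowels (nenalos → denenalos, befneltes → debefneltes, kebomdik → dekebomdik) add the prefix de-.
The other pattern: stems with 1 vowel repeat the first consonant+vowel as a prefix.
So korokor → dekorokor.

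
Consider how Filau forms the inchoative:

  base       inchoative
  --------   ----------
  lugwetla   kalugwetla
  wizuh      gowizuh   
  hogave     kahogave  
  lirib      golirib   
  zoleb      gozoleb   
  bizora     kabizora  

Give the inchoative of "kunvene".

kakunvene

zoleb and hogave both have last vowel 'e' yet inflect differently (gozoleb, kahogave), so the last vowel is not what conditions the rule; whether the stem ends in a vowel or a consonant is.
"kunvene" ends in a vowel. The stems ending in a vowel (lugwetla → kalugwetla, hogave → kahogave, bizora → kabizora) add the prefix ka-.
So kunvene → kakunvene.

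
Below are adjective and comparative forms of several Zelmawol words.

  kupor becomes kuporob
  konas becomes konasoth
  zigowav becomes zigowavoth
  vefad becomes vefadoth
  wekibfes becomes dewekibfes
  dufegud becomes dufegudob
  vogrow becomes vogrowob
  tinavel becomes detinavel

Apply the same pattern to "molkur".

wekibfes and konas both end in -s yet inflect differently (dewekibfes, konasoth), so the final letter is not what conditions the rule; the last vowel is.
"molkur" has last vowel 'u'. The one such stem in the data (dufegud → dufegudob) adds -ob, so the same rule applies.
So molkur → molkurob.

molkurob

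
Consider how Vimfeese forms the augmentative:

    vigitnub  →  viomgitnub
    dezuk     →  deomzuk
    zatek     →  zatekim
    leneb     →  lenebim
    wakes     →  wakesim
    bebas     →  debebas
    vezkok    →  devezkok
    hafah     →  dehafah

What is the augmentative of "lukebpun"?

luomkebpun

"lukebpun" has last vowel 'u'. The stems whose last vowel is 'u' (vigitnub → viomgitnub, dezuk → deomzuk) insert -om- after the first vowel.
The other patterns: stems whose last vowel is 'e' add -im; stems whose last vowel is 'a' or 'o' add the prefix de-.
So lukebpun → luomkebpun.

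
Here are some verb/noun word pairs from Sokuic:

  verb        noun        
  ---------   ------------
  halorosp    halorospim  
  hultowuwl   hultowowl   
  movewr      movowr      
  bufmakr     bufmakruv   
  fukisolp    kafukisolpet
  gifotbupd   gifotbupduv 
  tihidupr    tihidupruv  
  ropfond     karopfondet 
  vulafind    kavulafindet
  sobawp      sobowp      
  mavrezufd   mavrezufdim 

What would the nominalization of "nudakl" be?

bufmakr and movewr both end in -r yet inflect differently (bufmakruv, movowr), so the final letter is not what conditions the rule; the second-to-last letter is.
"nudakl" has second-to-last letter 'k'. The one such stem in the data (bufmakr → bufmakruv) adds -uv, so the same rule applies.
The other patterns: stems whose second-to-last letter is 'w' change the last vowel to 'o'; stems whose second-to-last letter is 'l' or 'n' add ka- … -et around the stem; stems whose second-to-last letter is 'f' or 's' add -im.
So nudakl → nudakluv.

nudakluv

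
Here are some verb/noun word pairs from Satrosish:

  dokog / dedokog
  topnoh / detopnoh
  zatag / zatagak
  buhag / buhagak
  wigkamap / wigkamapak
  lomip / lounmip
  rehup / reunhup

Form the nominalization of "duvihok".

dokog and zatag both end in -g yet inflect differently (dedokog, zatagak), so the final letter is not what conditions the rule; the last vowel is.
"duvihok" has last vowel 'o'. The stems whose last vowel is 'o' (dokog → dedokog, topnoh → detopnoh) add the prefix de-.
So duvihok → deduvihok.

deduvihok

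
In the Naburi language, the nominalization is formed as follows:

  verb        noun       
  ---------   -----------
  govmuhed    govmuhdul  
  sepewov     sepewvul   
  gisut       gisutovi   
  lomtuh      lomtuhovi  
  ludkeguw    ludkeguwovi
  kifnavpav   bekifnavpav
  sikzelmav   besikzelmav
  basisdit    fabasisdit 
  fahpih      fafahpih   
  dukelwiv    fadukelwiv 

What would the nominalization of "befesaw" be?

bebefesaw

sepewov and kifnavpav both end in -v yet inflect differently (sepewvul, bekifnavpav), so the final letter is not what conditions the rule; the last vowel is.
"befesaw" has last vowel 'a'. The stems whose last vowel is 'a' (kifnavpav → bekifnavpav, sikzelmav → besikzelmav) add the prefix be-.
The other patterns: stems whose last vowel is 'e' or 'o' delete the last vowel and add -ul; stems whose last vowel is 'u' add -ovi; stems whose last vowel is 'i' add the prefix fa-.
So befesaw → bebefesaw.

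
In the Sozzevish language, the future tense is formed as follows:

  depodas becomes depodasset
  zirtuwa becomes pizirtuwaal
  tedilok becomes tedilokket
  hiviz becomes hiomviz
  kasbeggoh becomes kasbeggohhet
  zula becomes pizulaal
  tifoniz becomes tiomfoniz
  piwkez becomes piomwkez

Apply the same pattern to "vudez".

vuomdez

"vudez" ends in -z. The stems ending in -z (hiviz → hiomviz, tifoniz → tiomfoniz, piwkez → piomwkez) insert -om- after the first vowel.
The other patterns: stems ending in -a add pi- … -al around the stem; stems ending in -h, -k or -s double the final consonant and add -et.
So vudez → vuomdez.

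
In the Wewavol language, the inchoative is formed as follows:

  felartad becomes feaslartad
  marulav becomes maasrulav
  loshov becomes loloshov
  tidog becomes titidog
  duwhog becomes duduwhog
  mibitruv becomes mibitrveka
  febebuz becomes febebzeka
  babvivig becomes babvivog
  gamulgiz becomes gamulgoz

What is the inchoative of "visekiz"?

"visekiz" has last vowel 'i'. The stems whose last vowel is 'i' (babvivig → babvivog, gamulgiz → gamulgoz) change the last vowel to 'o'.
The other patterns: stems whose last vowel is 'a' insert -as- after the first vowel; stems whose last vowel is 'o' repeat the first consonant+vowel as a prefix; stems whose last vowel is 'u' delete the last vowel and add -eka.
So visekiz → visekoz.

visekoz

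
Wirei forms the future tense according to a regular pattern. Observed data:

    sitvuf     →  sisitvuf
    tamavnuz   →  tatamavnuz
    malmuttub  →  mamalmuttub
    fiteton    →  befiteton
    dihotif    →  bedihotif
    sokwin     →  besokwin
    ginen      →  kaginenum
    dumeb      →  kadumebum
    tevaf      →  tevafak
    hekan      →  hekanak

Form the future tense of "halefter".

sitvuf and dihotif both end in -f yet inflect differently (sisitvuf, bedihotif), so the final letter is not what conditions the rule; the last vowel is.
"halefter" has last vowel 'e'. The stems whose last vowel is 'e' (ginen → kaginenum, dumeb → kadumebum) add ka- … -um around the stem.
The other patterns: stems whose last vowel is 'u' repeat the first consonant+vowel as a prefix; stems whose last vowel is 'i' or 'o' add the prefix be-; stems whose last vowel is 'a' add -ak.
So halefter → kahalefterum.

kahalefterum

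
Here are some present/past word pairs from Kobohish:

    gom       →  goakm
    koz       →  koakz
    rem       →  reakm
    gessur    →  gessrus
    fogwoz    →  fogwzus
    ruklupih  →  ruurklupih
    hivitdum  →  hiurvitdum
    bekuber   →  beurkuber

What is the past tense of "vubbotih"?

vuurbbotih

koz and fogwoz both end in -z yet inflect differently (koakz, fogwzus), so the final letter is not what conditions the rule; the number of vowels is.
"vubbotih" has 3 vowels. The stems with 3 vowels (ruklupih → ruurklupih, hivitdum → hiurvitdum, bekuber → beurkuber) insert -ur- after the first vowel.
The other patterns: stems with 1 vowel insert -ak- after the first vowel; stems with 2 vowels delete the last vowel and add -us.
So vubbotih → vuurbbotih.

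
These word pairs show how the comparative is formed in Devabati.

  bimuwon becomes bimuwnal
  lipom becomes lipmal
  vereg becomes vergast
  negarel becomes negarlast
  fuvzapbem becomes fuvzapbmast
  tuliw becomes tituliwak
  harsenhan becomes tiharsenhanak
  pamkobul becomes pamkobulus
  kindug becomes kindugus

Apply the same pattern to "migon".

"migon" has last vowel 'o'. The stems whose last vowel is 'o' (bimuwon → bimuwnal, lipom → lipmal) delete the last vowel and add -al.
So migon → mignal.

mignal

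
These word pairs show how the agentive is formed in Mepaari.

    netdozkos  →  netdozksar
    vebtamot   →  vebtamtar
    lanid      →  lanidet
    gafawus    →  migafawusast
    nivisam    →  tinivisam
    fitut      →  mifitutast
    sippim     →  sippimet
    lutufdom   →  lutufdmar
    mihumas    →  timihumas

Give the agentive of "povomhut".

mipovomhutast

gafawus and mihumas both end in -s yet inflect differently (migafawusast, timihumas), so the final letter is not what conditions the rule; the last vowel is.
"povomhut" has last vowel 'u'. The stems whose last vowel is 'u' (fitut → mifitutast, gafawus → migafawusast) add mi- … -ast around the stem.
The other patterns: stems whose last vowel is 'a' add the prefix ti-; stems whose last vowel is 'i' add -et; stems whose last vowel is 'o' delete the last vowel and add -ar.
So povomhut → mipovomhutast.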